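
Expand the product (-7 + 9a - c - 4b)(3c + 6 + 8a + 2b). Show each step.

-27c - 42 - 2a - 38b + 19ac + 72a^2 - 14ab - 3c^2 - 14bc - 8b^2

(-7 + 9a - c - 4b)(3c + 6 + 8a + 2b)
= -21c - 42 - 56a - 14b + 27ac + 54a + 72a^2 + 18ab - 3c^2 - 6c - 8ac - 2bc - 12bc - 24b - 32ab - 8b^2    [distributive law]
= -27c - 42 - 2a - 38b + 19ac + 72a^2 - 14ab - 3c^2 - 14bc - 8b^2    [combine like terms]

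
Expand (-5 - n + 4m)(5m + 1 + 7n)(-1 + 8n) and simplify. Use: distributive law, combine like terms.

(-5 - n + 4m)(5m + 1 + 7n)(-1 + 8n)
= (-25m - 5 - 35n - 5mn - n - 7n^2 + 20m^2 + 4m + 28mn)(-1 + 8n)    [distributive law]
= (-21m - 5 - 36n + 23mn - 7n^2 + 20m^2)(-1 + 8n)    [combine like terms]
= 21m - 168mn + 5 - 40n + 36n - 288n^2 - 23mn + 184mn^2 + 7n^2 - 56n^3 - 20m^2 + 160m^2n    [distributive law]
= 21m - 191mn + 5 - 4n - 281n^2 + 184mn^2 - 56n^3 - 20m^2 + 160m^2n    [combine like terms]

21m - 191mn + 5 - 4n - 281n^2 + 184mn^2 - 56n^3 - 20m^2 + 160m^2n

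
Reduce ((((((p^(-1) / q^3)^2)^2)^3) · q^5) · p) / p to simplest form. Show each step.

((((((p^(-1) / q^3)^2)^2)^3) · q^5) · p) / p
= (((((p^(-1) / q^3)^2)^6) · q^5) · p) / p    [power of a power]
= ((((p^(-1) / q^3)^12) · q^5) · p) / p    [power of a power]
= (((((p^(-1))^12) / ((q^3)^12)) · q^5) · p) / p    [power of a quotient]
= (((p^(-12) / ((q^3)^12)) · q^5) · p) / p    [power of a power]
= (((p^(-12) / q^36) · q^5) · p) / p    [power of a power]
= p^(-12)q^(-31)    [quotient of powers; product of powers]

p^(-12)q^(-31)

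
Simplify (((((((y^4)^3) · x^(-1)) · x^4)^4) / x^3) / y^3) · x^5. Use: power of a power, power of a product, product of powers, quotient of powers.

x^14y^45

(((((((y^4)^3) · x^(-1)) · x^4)^4) / x^3) / y^3) · x^5
= (((((((y^4)^3) · x^(-1))^4) · ((x^4)^4)) / x^3) / y^3) · x^5    [power of a product]
= (((((((y^4)^3)^4) · ((x^(-1))^4)) · ((x^4)^4)) / x^3) / y^3) · x^5    [power of a product]
= ((((((y^4)^12) · ((x^(-1))^4)) · ((x^4)^4)) / x^3) / y^3) · x^5    [power of a power]
= ((((y^48 · ((x^(-1))^4)) · ((x^4)^4)) / x^3) / y^3) · x^5    [power of a power]
= ((((y^48 · x^(-4)) · ((x^4)^4)) / x^3) / y^3) · x^5    [power of a power]
= ((((y^48 · x^(-4)) · x^16) / x^3) / y^3) · x^5    [power of a power]
= x^14y^45    [quotient of powers; product of powers]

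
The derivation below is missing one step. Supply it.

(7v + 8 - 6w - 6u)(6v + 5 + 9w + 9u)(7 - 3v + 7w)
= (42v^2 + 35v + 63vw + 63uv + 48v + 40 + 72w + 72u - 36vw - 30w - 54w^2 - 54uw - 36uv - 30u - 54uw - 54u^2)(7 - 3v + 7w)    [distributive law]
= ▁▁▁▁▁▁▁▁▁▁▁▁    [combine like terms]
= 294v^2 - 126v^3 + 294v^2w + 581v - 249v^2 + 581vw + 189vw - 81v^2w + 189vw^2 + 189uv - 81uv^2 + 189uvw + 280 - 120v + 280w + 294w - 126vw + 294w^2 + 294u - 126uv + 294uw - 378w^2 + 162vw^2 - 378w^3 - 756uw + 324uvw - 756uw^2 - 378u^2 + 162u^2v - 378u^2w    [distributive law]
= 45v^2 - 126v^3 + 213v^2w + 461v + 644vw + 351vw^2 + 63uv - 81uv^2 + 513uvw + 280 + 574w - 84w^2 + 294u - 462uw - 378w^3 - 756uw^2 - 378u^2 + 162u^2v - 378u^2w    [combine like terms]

After combine like terms, the bracketed line is:

(42v^2 + 83v + 27vw + 27uv + 40 + 42w + 42u - 54w^2 - 108uw - 54u^2)(7 - 3v + 7w)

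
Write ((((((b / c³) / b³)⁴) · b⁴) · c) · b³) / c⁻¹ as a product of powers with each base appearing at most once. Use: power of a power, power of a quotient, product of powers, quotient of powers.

b⁻¹·c⁻¹⁰

((((((b / c³) / b³)⁴) · b⁴) · c) · b³) / c⁻¹
= ((((((b / c³)⁴) / ((b³)⁴)) · b⁴) · c) · b³) / c⁻¹    [power of a quotient]
= ((((((b⁴) / ((c³)⁴)) / ((b³)⁴)) · b⁴) · c) · b³) / c⁻¹    [power of a quotient]
= (((((b⁴ / c¹²) / ((b³)⁴)) · b⁴) · c) · b³) / c⁻¹    [power of a power]
= (((((b⁴ / c¹²) / b¹²) · b⁴) · c) · b³) / c⁻¹    [power of a power]
= b⁻¹·c⁻¹⁰    [quotient of powers; product of powers]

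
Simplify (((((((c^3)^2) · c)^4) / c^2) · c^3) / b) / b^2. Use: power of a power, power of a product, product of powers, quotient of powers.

(((((((c^3)^2) · c)^4) / c^2) · c^3) / b) / b^2
= (((((((c^3)^2)^4) · (c^4)) / c^2) · c^3) / b) / b^2    [power of a product]
= ((((((c^3)^8) · (c^4)) / c^2) · c^3) / b) / b^2    [power of a power]
= ((((c^24 · (c^4)) / c^2) · c^3) / b) / b^2    [power of a power]
= (((c^28 / c^2) · c^3) / b) / b^2    [product of powers]
= ((c^26 · c^3) / b) / b^2    [quotient of powers]
= (c^29 / b) / b^2    [product of powers]
= b^(-3)·c^29    [quotient of powers; product of powers]

b^(-3)·c^29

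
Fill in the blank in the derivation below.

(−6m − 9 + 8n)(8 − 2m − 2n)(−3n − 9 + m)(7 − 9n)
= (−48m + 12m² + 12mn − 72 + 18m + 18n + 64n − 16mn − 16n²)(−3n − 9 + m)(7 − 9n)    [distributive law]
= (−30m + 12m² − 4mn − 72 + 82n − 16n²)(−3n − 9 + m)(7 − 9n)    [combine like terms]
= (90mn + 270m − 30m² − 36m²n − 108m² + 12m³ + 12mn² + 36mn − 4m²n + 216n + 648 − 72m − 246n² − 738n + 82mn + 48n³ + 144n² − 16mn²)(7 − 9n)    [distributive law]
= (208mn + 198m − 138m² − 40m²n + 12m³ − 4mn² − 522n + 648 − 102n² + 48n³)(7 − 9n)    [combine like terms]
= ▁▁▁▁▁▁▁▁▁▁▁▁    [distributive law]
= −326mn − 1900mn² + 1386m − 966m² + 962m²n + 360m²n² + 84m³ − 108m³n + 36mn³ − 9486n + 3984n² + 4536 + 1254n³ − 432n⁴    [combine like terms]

Applying distributive law to the line above:

1456mn − 1872mn² + 1386m − 1782mn − 966m² + 1242m²n − 280m²n + 360m²n² + 84m³ − 108m³n − 28mn² + 36mn³ − 3654n + 4698n² + 4536 − 5832n − 714n² + 918n³ + 336n³ − 432n⁴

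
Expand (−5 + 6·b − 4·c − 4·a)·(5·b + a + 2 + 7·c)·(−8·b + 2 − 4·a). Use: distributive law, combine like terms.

(−5 + 6·b − 4·c − 4·a)·(5·b + a + 2 + 7·c)·(−8·b + 2 − 4·a)
= (−25·b − 5·a − 10 − 35·c + 30·b^2 + 6·a·b + 12·b + 42·b·c − 20·b·c − 4·a·c − 8·c − 28·c^2 − 20·a·b − 4·a^2 − 8·a − 28·a·c)·(−8·b + 2 − 4·a)    [distributive law]
= (−13·b − 13·a − 10 − 43·c + 30·b^2 − 14·a·b + 22·b·c − 32·a·c − 28·c^2 − 4·a^2)·(−8·b + 2 − 4·a)    [combine like terms]
= 104·b^2 − 26·b + 52·a·b + 104·a·b − 26·a + 52·a^2 + 80·b − 20 + 40·a + 344·b·c − 86·c + 172·a·c − 240·b^3 + 60·b^2 − 120·a·b^2 + 112·a·b^2 − 28·a·b + 56·a^2·b − 176·b^2·c + 44·b·c − 88·a·b·c + 256·a·b·c − 64·a·c + 128·a^2·c + 224·b·c^2 − 56·c^2 + 112·a·c^2 + 32·a^2·b − 8·a^2 + 16·a^3    [distributive law]
= 164·b^2 + 54·b + 128·a·b + 14·a + 44·a^2 − 20 + 388·b·c − 86·c + 108·a·c − 240·b^3 − 8·a·b^2 + 88·a^2·b − 176·b^2·c + 168·a·b·c + 128·a^2·c + 224·b·c^2 − 56·c^2 + 112·a·c^2 + 16·a^3    [combine like terms]

164·b^2 + 54·b + 128·a·b + 14·a + 44·a^2 − 20 + 388·b·c − 86·c + 108·a·c − 240·b^3 − 8·a·b^2 + 88·a^2·b − 176·b^2·c + 168·a·b·c + 128·a^2·c + 224·b·c^2 − 56·c^2 + 112·a·c^2 + 16·a^3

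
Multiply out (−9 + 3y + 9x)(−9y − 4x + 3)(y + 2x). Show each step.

(−9 + 3y + 9x)(−9y − 4x + 3)(y + 2x)
= (81y + 36x − 27 − 27y² − 12xy + 9y − 81xy − 36x² + 27x)(y + 2x)    [distributive law]
= (90y + 63x − 27 − 27y² − 93xy − 36x²)(y + 2x)    [combine like terms]
= 90y² + 180xy + 63xy + 126x² − 27y − 54x − 27y³ − 54xy² − 93xy² − 186x²y − 36x²y − 72x³    [distributive law]
= 90y² + 243xy + 126x² − 27y − 54x − 27y³ − 147xy² − 222x²y − 72x³    [combine like terms]

90y² + 243xy + 126x² − 27y − 54x − 27y³ − 147xy² − 222x²y − 72x³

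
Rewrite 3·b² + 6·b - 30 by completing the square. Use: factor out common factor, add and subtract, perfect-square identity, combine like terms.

3·b² + 6·b - 30
= 3(b² + 2·b) - 30    [factor out 3 from the b-terms]
= 3(b² + 2·b + 1 - 1) - 30    [add and subtract 1 inside the bracket]
= 3(b + 1)² - 3 - 30    [perfect-square identity]
= 3(b + 1)² - 33    [combine constants]

3(b + 1)² - 33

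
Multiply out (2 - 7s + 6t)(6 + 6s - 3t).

(2 - 7s + 6t)(6 + 6s - 3t)
= 12 + 12s - 6t - 42s - 42s² + 21st + 36t + 36st - 18t²    [distributive law]
= 12 - 30s + 30t - 42s² + 57st - 18t²    [combine like terms]

12 - 30s + 30t - 42s² + 57st - 18t²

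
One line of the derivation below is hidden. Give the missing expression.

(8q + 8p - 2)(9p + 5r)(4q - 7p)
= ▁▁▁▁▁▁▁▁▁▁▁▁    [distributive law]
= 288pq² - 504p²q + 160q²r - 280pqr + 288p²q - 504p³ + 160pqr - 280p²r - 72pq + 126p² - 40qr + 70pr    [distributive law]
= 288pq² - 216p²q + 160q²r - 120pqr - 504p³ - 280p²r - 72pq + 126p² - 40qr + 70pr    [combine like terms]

By distributive law:

(72pq + 40qr + 72p² + 40pr - 18p - 10r)(4q - 7p)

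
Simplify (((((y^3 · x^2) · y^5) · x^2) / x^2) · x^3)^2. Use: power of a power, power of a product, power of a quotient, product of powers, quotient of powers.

(((((y^3 · x^2) · y^5) · x^2) / x^2) · x^3)^2
= (((((y^3 · x^2) · y^5) · x^2) / x^2)^2) · ((x^3)^2)    [power of a product]
= (((((y^3 · x^2) · y^5) · x^2)^2) / ((x^2)^2)) · ((x^3)^2)    [power of a quotient]
= (((((y^3 · x^2) · y^5)^2) · ((x^2)^2)) / ((x^2)^2)) · ((x^3)^2)    [power of a product]
= (((((y^3 · x^2)^2) · ((y^5)^2)) · ((x^2)^2)) / ((x^2)^2)) · ((x^3)^2)    [power of a product]
= ((((((y^3)^2) · ((x^2)^2)) · ((y^5)^2)) · ((x^2)^2)) / ((x^2)^2)) · ((x^3)^2)    [power of a product]
= ((((y^6 · ((x^2)^2)) · ((y^5)^2)) · ((x^2)^2)) / ((x^2)^2)) · ((x^3)^2)    [power of a power]
= ((((y^6 · x^4) · ((y^5)^2)) · ((x^2)^2)) / ((x^2)^2)) · ((x^3)^2)    [power of a power]
= ((((y^6 · x^4) · y^10) · ((x^2)^2)) / ((x^2)^2)) · ((x^3)^2)    [power of a power]
= ((((y^6 · x^4) · y^10) · x^4) / ((x^2)^2)) · ((x^3)^2)    [power of a power]
= ((((y^6 · x^4) · y^10) · x^4) / x^4) · ((x^3)^2)    [power of a power]
= ((((y^6 · x^4) · y^10) · x^4) / x^4) · x^6    [power of a power]
= x^10y^16    [quotient of powers; product of powers]

x^10y^16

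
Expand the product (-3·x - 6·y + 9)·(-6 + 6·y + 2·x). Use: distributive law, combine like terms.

(-3·x - 6·y + 9)·(-6 + 6·y + 2·x)
= 18·x - 18·x·y - 6·x² + 36·y - 36·y² - 12·x·y - 54 + 54·y + 18·x    [distributive law]
= 36·x - 30·x·y - 6·x² + 90·y - 36·y² - 54    [combine like terms]

36·x - 30·x·y - 6·x² + 90·y - 36·y² - 54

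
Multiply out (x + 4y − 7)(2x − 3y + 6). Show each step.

(x + 4y − 7)(2x − 3y + 6)
= 2x^2 − 3xy + 6x + 8xy − 12y^2 + 24y − 14x + 21y − 42    [distributive law]
= 2x^2 + 5xy − 8x − 12y^2 + 45y − 42    [combine like terms]

2x^2 + 5xy − 8x − 12y^2 + 45y − 42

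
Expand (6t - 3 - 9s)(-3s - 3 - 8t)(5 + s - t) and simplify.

240st + 27s^2t - 102st^2 + 21t - 246t^2 + 48t^3 + 189s + 171s^2 + 45 + 27s^3

(6t - 3 - 9s)(-3s - 3 - 8t)(5 + s - t)
= (-18st - 18t - 48t^2 + 9s + 9 + 24t + 27s^2 + 27s + 72st)(5 + s - t)    [distributive law]
= (54st + 6t - 48t^2 + 36s + 9 + 27s^2)(5 + s - t)    [combine like terms]
= 270st + 54s^2t - 54st^2 + 30t + 6st - 6t^2 - 240t^2 - 48st^2 + 48t^3 + 180s + 36s^2 - 36st + 45 + 9s - 9t + 135s^2 + 27s^3 - 27s^2t    [distributive law]
= 240st + 27s^2t - 102st^2 + 21t - 246t^2 + 48t^3 + 189s + 171s^2 + 45 + 27s^3    [combine like terms]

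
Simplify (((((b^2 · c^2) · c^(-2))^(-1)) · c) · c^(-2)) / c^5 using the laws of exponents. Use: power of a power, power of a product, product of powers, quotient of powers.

b^(-2)c^(-6)

(((((b^2 · c^2) · c^(-2))^(-1)) · c) · c^(-2)) / c^5
= (((((b^2 · c^2)^(-1)) · ((c^(-2))^(-1))) · c) · c^(-2)) / c^5    [power of a product]
= ((((((b^2)^(-1)) · ((c^2)^(-1))) · ((c^(-2))^(-1))) · c) · c^(-2)) / c^5    [power of a product]
= ((((b^(-2) · ((c^2)^(-1))) · ((c^(-2))^(-1))) · c) · c^(-2)) / c^5    [power of a power]
= ((((b^(-2) · c^(-2)) · ((c^(-2))^(-1))) · c) · c^(-2)) / c^5    [power of a power]
= ((((b^(-2) · c^(-2)) · c^2) · c) · c^(-2)) / c^5    [power of a power]
= b^(-2)c^(-6)    [quotient of powers; product of powers]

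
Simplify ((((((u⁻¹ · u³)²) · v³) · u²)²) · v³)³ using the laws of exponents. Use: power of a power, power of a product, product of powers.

u³⁶·v²⁷

((((((u⁻¹ · u³)²) · v³) · u²)²) · v³)³
= ((((((u⁻¹ · u³)²) · v³) · u²)²)³) · ((v³)³)    [power of a product]
= (((((u⁻¹ · u³)²) · v³) · u²)⁶) · ((v³)³)    [power of a power]
= (((((u⁻¹ · u³)²) · v³)⁶) · ((u²)⁶)) · ((v³)³)    [power of a product]
= (((((u⁻¹ · u³)²)⁶) · ((v³)⁶)) · ((u²)⁶)) · ((v³)³)    [power of a product]
= ((((u⁻¹ · u³)¹²) · ((v³)⁶)) · ((u²)⁶)) · ((v³)³)    [power of a power]
= (((((u⁻¹)¹²) · ((u³)¹²)) · ((v³)⁶)) · ((u²)⁶)) · ((v³)³)    [power of a product]
= (((u⁻¹² · ((u³)¹²)) · ((v³)⁶)) · ((u²)⁶)) · ((v³)³)    [power of a power]
= (((u⁻¹² · u³⁶) · ((v³)⁶)) · ((u²)⁶)) · ((v³)³)    [power of a power]
= ((u²⁴ · ((v³)⁶)) · ((u²)⁶)) · ((v³)³)    [product of powers]
= ((u²⁴ · v¹⁸) · ((u²)⁶)) · ((v³)³)    [power of a power]
= ((u²⁴ · v¹⁸) · u¹²) · ((v³)³)    [power of a power]
= ((u²⁴ · v¹⁸) · u¹²) · v⁹    [power of a power]
= u³⁶·v²⁷    [product of powers]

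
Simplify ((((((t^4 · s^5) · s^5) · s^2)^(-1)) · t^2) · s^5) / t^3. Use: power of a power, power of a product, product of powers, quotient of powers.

s^(-7)t^(-5)

((((((t^4 · s^5) · s^5) · s^2)^(-1)) · t^2) · s^5) / t^3
= ((((((t^4 · s^5) · s^5)^(-1)) · ((s^2)^(-1))) · t^2) · s^5) / t^3    [power of a product]
= ((((((t^4 · s^5)^(-1)) · ((s^5)^(-1))) · ((s^2)^(-1))) · t^2) · s^5) / t^3    [power of a product]
= (((((((t^4)^(-1)) · ((s^5)^(-1))) · ((s^5)^(-1))) · ((s^2)^(-1))) · t^2) · s^5) / t^3    [power of a product]
= (((((t^(-4) · ((s^5)^(-1))) · ((s^5)^(-1))) · ((s^2)^(-1))) · t^2) · s^5) / t^3    [power of a power]
= (((((t^(-4) · s^(-5)) · ((s^5)^(-1))) · ((s^2)^(-1))) · t^2) · s^5) / t^3    [power of a power]
= (((((t^(-4) · s^(-5)) · s^(-5)) · ((s^2)^(-1))) · t^2) · s^5) / t^3    [power of a power]
= (((((t^(-4) · s^(-5)) · s^(-5)) · s^(-2)) · t^2) · s^5) / t^3    [power of a power]
= s^(-7)t^(-5)    [quotient of powers; product of powers]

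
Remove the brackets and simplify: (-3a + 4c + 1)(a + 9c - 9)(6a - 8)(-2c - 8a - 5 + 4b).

(-3a + 4c + 1)(a + 9c - 9)(6a - 8)(-2c - 8a - 5 + 4b)
= (-3a^2 - 27ac + 27a + 4ac + 36c^2 - 36c + a + 9c - 9)(6a - 8)(-2c - 8a - 5 + 4b)    [distributive law]
= (-3a^2 - 23ac + 28a + 36c^2 - 27c - 9)(6a - 8)(-2c - 8a - 5 + 4b)    [combine like terms]
= (-18a^3 + 24a^2 - 138a^2c + 184ac + 168a^2 - 224a + 216ac^2 - 288c^2 - 162ac + 216c - 54a + 72)(-2c - 8a - 5 + 4b)    [distributive law]
= (-18a^3 + 192a^2 - 138a^2c + 22ac - 278a + 216ac^2 - 288c^2 + 216c + 72)(-2c - 8a - 5 + 4b)    [combine like terms]
= 36a^3c + 144a^4 + 90a^3 - 72a^3b - 384a^2c - 1536a^3 - 960a^2 + 768a^2b + 276a^2c^2 + 1104a^3c + 690a^2c - 552a^2bc - 44ac^2 - 176a^2c - 110ac + 88abc + 556ac + 2224a^2 + 1390a - 1112ab - 432ac^3 - 1728a^2c^2 - 1080ac^2 + 864abc^2 + 576c^3 + 2304ac^2 + 1440c^2 - 1152bc^2 - 432c^2 - 1728ac - 1080c + 864bc - 144c - 576a - 360 + 288b    [distributive law]
= 1140a^3c + 144a^4 - 1446a^3 - 72a^3b + 130a^2c + 1264a^2 + 768a^2b - 1452a^2c^2 - 552a^2bc + 1180ac^2 - 1282ac + 88abc + 814a - 1112ab - 432ac^3 + 864abc^2 + 576c^3 + 1008c^2 - 1152bc^2 - 1224c + 864bc - 360 + 288b    [combine like terms]

1140a^3c + 144a^4 - 1446a^3 - 72a^3b + 130a^2c + 1264a^2 + 768a^2b - 1452a^2c^2 - 552a^2bc + 1180ac^2 - 1282ac + 88abc + 814a - 1112ab - 432ac^3 + 864abc^2 + 576c^3 + 1008c^2 - 1152bc^2 - 1224c + 864bc - 360 + 288b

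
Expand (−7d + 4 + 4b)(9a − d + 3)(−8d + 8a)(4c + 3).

(−7d + 4 + 4b)(9a − d + 3)(−8d + 8a)(4c + 3)
= (−63ad + 7d^2 − 21d + 36a − 4d + 12 + 36ab − 4bd + 12b)(−8d + 8a)(4c + 3)    [distributive law]
= (−63ad + 7d^2 − 25d + 36a + 12 + 36ab − 4bd + 12b)(−8d + 8a)(4c + 3)    [combine like terms]
= (504ad^2 − 504a^2d − 56d^3 + 56ad^2 + 200d^2 − 200ad − 288ad + 288a^2 − 96d + 96a − 288abd + 288a^2b + 32bd^2 − 32abd − 96bd + 96ab)(4c + 3)    [distributive law]
= (560ad^2 − 504a^2d − 56d^3 + 200d^2 − 488ad + 288a^2 − 96d + 96a − 320abd + 288a^2b + 32bd^2 − 96bd + 96ab)(4c + 3)    [combine like terms]
= 2240acd^2 + 1680ad^2 − 2016a^2cd − 1512a^2d − 224cd^3 − 168d^3 + 800cd^2 + 600d^2 − 1952acd − 1464ad + 1152a^2c + 864a^2 − 384cd − 288d + 384ac + 288a − 1280abcd − 960abd + 1152a^2bc + 864a^2b + 128bcd^2 + 96bd^2 − 384bcd − 288bd + 384abc + 288ab    [distributive law]

2240acd^2 + 1680ad^2 − 2016a^2cd − 1512a^2d − 224cd^3 − 168d^3 + 800cd^2 + 600d^2 − 1952acd − 1464ad + 1152a^2c + 864a^2 − 384cd − 288d + 384ac + 288a − 1280abcd − 960abd + 1152a^2bc + 864a^2b + 128bcd^2 + 96bd^2 − 384bcd − 288bd + 384abc + 288ab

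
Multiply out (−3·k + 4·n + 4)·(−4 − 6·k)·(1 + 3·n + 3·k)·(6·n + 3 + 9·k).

−1260·k·n − 324·k − 594·k^2 − 1296·k·n^2 − 1134·k^2·n − 756·k^2·n^2 + 162·k^3·n + 486·k^4 − 528·n^2 − 288·n − 288·n^3 − 432·k·n^3 − 48

(−3·k + 4·n + 4)·(−4 − 6·k)·(1 + 3·n + 3·k)·(6·n + 3 + 9·k)
= (12·k + 18·k^2 − 16·n − 24·k·n − 16 − 24·k)·(1 + 3·n + 3·k)·(6·n + 3 + 9·k)    [distributive law]
= (−12·k + 18·k^2 − 16·n − 24·k·n − 16)·(1 + 3·n + 3·k)·(6·n + 3 + 9·k)    [combine like terms]
= (−12·k − 36·k·n − 36·k^2 + 18·k^2 + 54·k^2·n + 54·k^3 − 16·n − 48·n^2 − 48·k·n − 24·k·n − 72·k·n^2 − 72·k^2·n − 16 − 48·n − 48·k)·(6·n + 3 + 9·k)    [distributive law]
= (−60·k − 108·k·n − 18·k^2 − 18·k^2·n + 54·k^3 − 64·n − 48·n^2 − 72·k·n^2 − 16)·(6·n + 3 + 9·k)    [combine like terms]
= −360·k·n − 180·k − 540·k^2 − 648·k·n^2 − 324·k·n − 972·k^2·n − 108·k^2·n − 54·k^2 − 162·k^3 − 108·k^2·n^2 − 54·k^2·n − 162·k^3·n + 324·k^3·n + 162·k^3 + 486·k^4 − 384·n^2 − 192·n − 576·k·n − 288·n^3 − 144·n^2 − 432·k·n^2 − 432·k·n^3 − 216·k·n^2 − 648·k^2·n^2 − 96·n − 48 − 144·k    [distributive law]
= −1260·k·n − 324·k − 594·k^2 − 1296·k·n^2 − 1134·k^2·n − 756·k^2·n^2 + 162·k^3·n + 486·k^4 − 528·n^2 − 288·n − 288·n^3 − 432·k·n^3 − 48    [combine like terms]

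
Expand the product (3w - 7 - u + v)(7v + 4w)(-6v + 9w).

-87v²w + 153vw² + 108w³ + 294v² - 273vw - 252w² + 42uv² - 39uvw - 36uw² - 42v³

(3w - 7 - u + v)(7v + 4w)(-6v + 9w)
= (21vw + 12w² - 49v - 28w - 7uv - 4uw + 7v² + 4vw)(-6v + 9w)    [distributive law]
= (25vw + 12w² - 49v - 28w - 7uv - 4uw + 7v²)(-6v + 9w)    [combine like terms]
= -150v²w + 225vw² - 72vw² + 108w³ + 294v² - 441vw + 168vw - 252w² + 42uv² - 63uvw + 24uvw - 36uw² - 42v³ + 63v²w    [distributive law]
= -87v²w + 153vw² + 108w³ + 294v² - 273vw - 252w² + 42uv² - 39uvw - 36uw² - 42v³    [combine like terms]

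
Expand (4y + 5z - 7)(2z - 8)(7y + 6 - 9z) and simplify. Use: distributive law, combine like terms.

(4y + 5z - 7)(2z - 8)(7y + 6 - 9z)
= (8yz - 32y + 10z² - 40z - 14z + 56)(7y + 6 - 9z)    [distributive law]
= (8yz - 32y + 10z² - 54z + 56)(7y + 6 - 9z)    [combine like terms]
= 56y²z + 48yz - 72yz² - 224y² - 192y + 288yz + 70yz² + 60z² - 90z³ - 378yz - 324z + 486z² + 392y + 336 - 504z    [distributive law]
= 56y²z - 42yz - 2yz² - 224y² + 200y + 546z² - 90z³ - 828z + 336    [combine like terms]

56y²z - 42yz - 2yz² - 224y² + 200y + 546z² - 90z³ - 828z + 336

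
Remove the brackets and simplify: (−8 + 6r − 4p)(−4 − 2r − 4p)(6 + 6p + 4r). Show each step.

(−8 + 6r − 4p)(−4 − 2r − 4p)(6 + 6p + 4r)
= (32 + 16r + 32p − 24r − 12r^2 − 24pr + 16p + 8pr + 16p^2)(6 + 6p + 4r)    [distributive law]
= (32 − 8r + 48p − 12r^2 − 16pr + 16p^2)(6 + 6p + 4r)    [combine like terms]
= 192 + 192p + 128r − 48r − 48pr − 32r^2 + 288p + 288p^2 + 192pr − 72r^2 − 72pr^2 − 48r^3 − 96pr − 96p^2r − 64pr^2 + 96p^2 + 96p^3 + 64p^2r    [distributive law]
= 192 + 480p + 80r + 48pr − 104r^2 + 384p^2 − 136pr^2 − 48r^3 − 32p^2r + 96p^3    [combine like terms]

192 + 480p + 80r + 48pr − 104r^2 + 384p^2 − 136pr^2 − 48r^3 − 32p^2r + 96p^3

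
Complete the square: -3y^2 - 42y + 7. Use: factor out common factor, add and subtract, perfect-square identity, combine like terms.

-3y^2 - 42y + 7
= -3(y^2 + 14y) + 7    [factor out -3 from the y-terms]
= -3(y^2 + 14y + 49 - 49) + 7    [add and subtract 49 inside the bracket]
= -3(y + 7)^2 + 147 + 7    [perfect-square identity]
= -3(y + 7)^2 + 154    [combine constants]

-3(y + 7)^2 + 154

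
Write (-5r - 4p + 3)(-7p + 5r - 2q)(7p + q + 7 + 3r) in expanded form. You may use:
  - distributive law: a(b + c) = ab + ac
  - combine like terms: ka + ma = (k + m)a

189p^2r + 109pqr + 147pr - 130pr^2 + 5qr^2 - 130r^2 - 75r^3 + 10q^2r + 67qr + 196p^3 + 84p^2q + 49p^2 + 8pq^2 - 7pq - 147p + 105r - 6q^2 - 42q

(-5r - 4p + 3)(-7p + 5r - 2q)(7p + q + 7 + 3r)
= (35pr - 25r^2 + 10qr + 28p^2 - 20pr + 8pq - 21p + 15r - 6q)(7p + q + 7 + 3r)    [distributive law]
= (15pr - 25r^2 + 10qr + 28p^2 + 8pq - 21p + 15r - 6q)(7p + q + 7 + 3r)    [combine like terms]
= 105p^2r + 15pqr + 105pr + 45pr^2 - 175pr^2 - 25qr^2 - 175r^2 - 75r^3 + 70pqr + 10q^2r + 70qr + 30qr^2 + 196p^3 + 28p^2q + 196p^2 + 84p^2r + 56p^2q + 8pq^2 + 56pq + 24pqr - 147p^2 - 21pq - 147p - 63pr + 105pr + 15qr + 105r + 45r^2 - 42pq - 6q^2 - 42q - 18qr    [distributive law]
= 189p^2r + 109pqr + 147pr - 130pr^2 + 5qr^2 - 130r^2 - 75r^3 + 10q^2r + 67qr + 196p^3 + 84p^2q + 49p^2 + 8pq^2 - 7pq - 147p + 105r - 6q^2 - 42q    [combine like terms]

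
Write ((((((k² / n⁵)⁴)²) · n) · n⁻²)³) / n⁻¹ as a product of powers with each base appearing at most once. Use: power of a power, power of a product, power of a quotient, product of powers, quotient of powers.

((((((k² / n⁵)⁴)²) · n) · n⁻²)³) / n⁻¹
= ((((((k² / n⁵)⁴)²) · n)³) · ((n⁻²)³)) / n⁻¹    [power of a product]
= ((((((k² / n⁵)⁴)²)³) · (n³)) · ((n⁻²)³)) / n⁻¹    [power of a product]
= (((((k² / n⁵)⁴)⁶) · (n³)) · ((n⁻²)³)) / n⁻¹    [power of a power]
= ((((k² / n⁵)²⁴) · (n³)) · ((n⁻²)³)) / n⁻¹    [power of a power]
= (((((k²)²⁴) / ((n⁵)²⁴)) · (n³)) · ((n⁻²)³)) / n⁻¹    [power of a quotient]
= (((k⁴⁸ / ((n⁵)²⁴)) · (n³)) · ((n⁻²)³)) / n⁻¹    [power of a power]
= (((k⁴⁸ / n¹²⁰) · (n³)) · ((n⁻²)³)) / n⁻¹    [power of a power]
= (((k⁴⁸ / n¹²⁰) · n³) · n⁻⁶) / n⁻¹    [power of a power]
= k⁴⁸n⁻¹²²    [quotient of powers; product of powers]

k⁴⁸n⁻¹²²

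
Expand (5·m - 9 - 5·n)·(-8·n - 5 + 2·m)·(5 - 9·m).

-1123·m·n + 450·m²·n - 620·m + 437·m² - 90·m³ + 485·n + 225 + 200·n² - 360·m·n²

(5·m - 9 - 5·n)·(-8·n - 5 + 2·m)·(5 - 9·m)
= (-40·m·n - 25·m + 10·m² + 72·n + 45 - 18·m + 40·n² + 25·n - 10·m·n)·(5 - 9·m)    [distributive law]
= (-50·m·n - 43·m + 10·m² + 97·n + 45 + 40·n²)·(5 - 9·m)    [combine like terms]
= -250·m·n + 450·m²·n - 215·m + 387·m² + 50·m² - 90·m³ + 485·n - 873·m·n + 225 - 405·m + 200·n² - 360·m·n²    [distributive law]
= -1123·m·n + 450·m²·n - 620·m + 437·m² - 90·m³ + 485·n + 225 + 200·n² - 360·m·n²    [combine like terms]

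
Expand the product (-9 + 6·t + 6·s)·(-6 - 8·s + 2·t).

54 + 36·s - 54·t - 36·s·t + 12·t² - 48·s²

(-9 + 6·t + 6·s)·(-6 - 8·s + 2·t)
= 54 + 72·s - 18·t - 36·t - 48·s·t + 12·t² - 36·s - 48·s² + 12·s·t    [distributive law]
= 54 + 36·s - 54·t - 36·s·t + 12·t² - 48·s²    [combine like terms]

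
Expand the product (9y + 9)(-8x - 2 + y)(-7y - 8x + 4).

(9y + 9)(-8x - 2 + y)(-7y - 8x + 4)
= (-72xy - 18y + 9y^2 - 72x - 18 + 9y)(-7y - 8x + 4)    [distributive law]
= (-72xy - 9y + 9y^2 - 72x - 18)(-7y - 8x + 4)    [combine like terms]
= 504xy^2 + 576x^2y - 288xy + 63y^2 + 72xy - 36y - 63y^3 - 72xy^2 + 36y^2 + 504xy + 576x^2 - 288x + 126y + 144x - 72    [distributive law]
= 432xy^2 + 576x^2y + 288xy + 99y^2 + 90y - 63y^3 + 576x^2 - 144x - 72    [combine like terms]

432xy^2 + 576x^2y + 288xy + 99y^2 + 90y - 63y^3 + 576x^2 - 144x - 72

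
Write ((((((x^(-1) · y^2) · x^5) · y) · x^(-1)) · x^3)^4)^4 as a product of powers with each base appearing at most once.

((((((x^(-1) · y^2) · x^5) · y) · x^(-1)) · x^3)^4)^4
= (((((x^(-1) · y^2) · x^5) · y) · x^(-1)) · x^3)^16    [power of a power]
= (((((x^(-1) · y^2) · x^5) · y) · x^(-1))^16) · ((x^3)^16)    [power of a product]
= (((((x^(-1) · y^2) · x^5) · y)^16) · ((x^(-1))^16)) · ((x^3)^16)    [power of a product]
= (((((x^(-1) · y^2) · x^5)^16) · (y^16)) · ((x^(-1))^16)) · ((x^3)^16)    [power of a product]
= (((((x^(-1) · y^2)^16) · ((x^5)^16)) · (y^16)) · ((x^(-1))^16)) · ((x^3)^16)    [power of a product]
= ((((((x^(-1))^16) · ((y^2)^16)) · ((x^5)^16)) · (y^16)) · ((x^(-1))^16)) · ((x^3)^16)    [power of a product]
= ((((x^(-16) · ((y^2)^16)) · ((x^5)^16)) · (y^16)) · ((x^(-1))^16)) · ((x^3)^16)    [power of a power]
= ((((x^(-16) · y^32) · ((x^5)^16)) · (y^16)) · ((x^(-1))^16)) · ((x^3)^16)    [power of a power]
= ((((x^(-16) · y^32) · x^80) · (y^16)) · ((x^(-1))^16)) · ((x^3)^16)    [power of a power]
= ((((x^(-16) · y^32) · x^80) · y^16) · x^(-16)) · ((x^3)^16)    [power of a power]
= ((((x^(-16) · y^32) · x^80) · y^16) · x^(-16)) · x^48    [power of a power]
= x^96·y^48    [product of powers]

x^96·y^48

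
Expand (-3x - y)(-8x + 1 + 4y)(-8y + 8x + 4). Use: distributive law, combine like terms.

(-3x - y)(-8x + 1 + 4y)(-8y + 8x + 4)
= (24x^2 - 3x - 12xy + 8xy - y - 4y^2)(-8y + 8x + 4)    [distributive law]
= (24x^2 - 3x - 4xy - y - 4y^2)(-8y + 8x + 4)    [combine like terms]
= -192x^2y + 192x^3 + 96x^2 + 24xy - 24x^2 - 12x + 32xy^2 - 32x^2y - 16xy + 8y^2 - 8xy - 4y + 32y^3 - 32xy^2 - 16y^2    [distributive law]
= -224x^2y + 192x^3 + 72x^2 - 12x - 8y^2 - 4y + 32y^3    [combine like terms]

-224x^2y + 192x^3 + 72x^2 - 12x - 8y^2 - 4y + 32y^3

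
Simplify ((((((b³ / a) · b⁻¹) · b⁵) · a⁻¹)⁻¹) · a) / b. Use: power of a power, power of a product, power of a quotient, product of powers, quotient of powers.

a³b⁻⁸

((((((b³ / a) · b⁻¹) · b⁵) · a⁻¹)⁻¹) · a) / b
= ((((((b³ / a) · b⁻¹) · b⁵)⁻¹) · ((a⁻¹)⁻¹)) · a) / b    [power of a product]
= ((((((b³ / a) · b⁻¹)⁻¹) · ((b⁵)⁻¹)) · ((a⁻¹)⁻¹)) · a) / b    [power of a product]
= ((((((b³ / a)⁻¹) · ((b⁻¹)⁻¹)) · ((b⁵)⁻¹)) · ((a⁻¹)⁻¹)) · a) / b    [power of a product]
= (((((((b³)⁻¹) / (a⁻¹)) · ((b⁻¹)⁻¹)) · ((b⁵)⁻¹)) · ((a⁻¹)⁻¹)) · a) / b    [power of a quotient]
= (((((b⁻³ / (a⁻¹)) · ((b⁻¹)⁻¹)) · ((b⁵)⁻¹)) · ((a⁻¹)⁻¹)) · a) / b    [power of a power]
= (((((b⁻³ / a⁻¹) · b) · ((b⁵)⁻¹)) · ((a⁻¹)⁻¹)) · a) / b    [power of a power]
= (((((b⁻³ / a⁻¹) · b) · b⁻⁵) · ((a⁻¹)⁻¹)) · a) / b    [power of a power]
= (((((b⁻³ / a⁻¹) · b) · b⁻⁵) · a) · a) / b    [power of a power]
= a³b⁻⁸    [quotient of powers; product of powers]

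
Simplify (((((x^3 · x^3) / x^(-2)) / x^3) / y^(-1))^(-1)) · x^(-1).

x^(-6)y^(-1)

(((((x^3 · x^3) / x^(-2)) / x^3) / y^(-1))^(-1)) · x^(-1)
= (((((x^3 · x^3) / x^(-2)) / x^3)^(-1)) / ((y^(-1))^(-1))) · x^(-1)    [power of a quotient]
= (((((x^3 · x^3) / x^(-2))^(-1)) / ((x^3)^(-1))) / ((y^(-1))^(-1))) · x^(-1)    [power of a quotient]
= (((((x^3 · x^3)^(-1)) / ((x^(-2))^(-1))) / ((x^3)^(-1))) / ((y^(-1))^(-1))) · x^(-1)    [power of a quotient]
= ((((((x^3)^(-1)) · ((x^3)^(-1))) / ((x^(-2))^(-1))) / ((x^3)^(-1))) / ((y^(-1))^(-1))) · x^(-1)    [power of a product]
= ((((x^(-3) · ((x^3)^(-1))) / ((x^(-2))^(-1))) / ((x^3)^(-1))) / ((y^(-1))^(-1))) · x^(-1)    [power of a power]
= ((((x^(-3) · x^(-3)) / ((x^(-2))^(-1))) / ((x^3)^(-1))) / ((y^(-1))^(-1))) · x^(-1)    [power of a power]
= (((x^(-6) / ((x^(-2))^(-1))) / ((x^3)^(-1))) / ((y^(-1))^(-1))) · x^(-1)    [product of powers]
= (((x^(-6) / x^2) / ((x^3)^(-1))) / ((y^(-1))^(-1))) · x^(-1)    [power of a power]
= ((x^(-8) / ((x^3)^(-1))) / ((y^(-1))^(-1))) · x^(-1)    [quotient of powers]
= ((x^(-8) / x^(-3)) / ((y^(-1))^(-1))) · x^(-1)    [power of a power]
= (x^(-5) / ((y^(-1))^(-1))) · x^(-1)    [quotient of powers]
= (x^(-5) / y) · x^(-1)    [power of a power]
= x^(-6)y^(-1)    [quotient of powers; product of powers]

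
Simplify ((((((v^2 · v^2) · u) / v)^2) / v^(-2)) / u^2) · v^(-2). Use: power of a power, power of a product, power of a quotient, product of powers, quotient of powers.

((((((v^2 · v^2) · u) / v)^2) / v^(-2)) / u^2) · v^(-2)
= ((((((v^2 · v^2) · u)^2) / (v^2)) / v^(-2)) / u^2) · v^(-2)    [power of a quotient]
= ((((((v^2 · v^2)^2) · (u^2)) / (v^2)) / v^(-2)) / u^2) · v^(-2)    [power of a product]
= (((((((v^2)^2) · ((v^2)^2)) · (u^2)) / (v^2)) / v^(-2)) / u^2) · v^(-2)    [power of a product]
= (((((v^4 · ((v^2)^2)) · (u^2)) / (v^2)) / v^(-2)) / u^2) · v^(-2)    [power of a power]
= (((((v^4 · v^4) · (u^2)) / (v^2)) / v^(-2)) / u^2) · v^(-2)    [power of a power]
= ((((v^8 · (u^2)) / (v^2)) / v^(-2)) / u^2) · v^(-2)    [product of powers]
= v^6    [quotient of powers; product of powers]

v^6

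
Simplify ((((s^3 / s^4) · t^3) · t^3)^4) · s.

((((s^3 / s^4) · t^3) · t^3)^4) · s
= ((((s^3 / s^4) · t^3)^4) · ((t^3)^4)) · s    [power of a product]
= ((((s^3 / s^4)^4) · ((t^3)^4)) · ((t^3)^4)) · s    [power of a product]
= (((((s^3)^4) / ((s^4)^4)) · ((t^3)^4)) · ((t^3)^4)) · s    [power of a quotient]
= (((s^12 / ((s^4)^4)) · ((t^3)^4)) · ((t^3)^4)) · s    [power of a power]
= (((s^12 / s^16) · ((t^3)^4)) · ((t^3)^4)) · s    [power of a power]
= ((s^(-4) · ((t^3)^4)) · ((t^3)^4)) · s    [quotient of powers]
= ((s^(-4) · t^12) · ((t^3)^4)) · s    [power of a power]
= ((s^(-4) · t^12) · t^12) · s    [power of a power]
= s^(-3)t^24    [product of powers]

s^(-3)t^24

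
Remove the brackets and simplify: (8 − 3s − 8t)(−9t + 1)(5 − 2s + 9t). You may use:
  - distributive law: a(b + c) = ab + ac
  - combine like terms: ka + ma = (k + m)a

(8 − 3s − 8t)(−9t + 1)(5 − 2s + 9t)
= (−72t + 8 + 27st − 3s + 72t^2 − 8t)(5 − 2s + 9t)    [distributive law]
= (−80t + 8 + 27st − 3s + 72t^2)(5 − 2s + 9t)    [combine like terms]
= −400t + 160st − 720t^2 + 40 − 16s + 72t + 135st − 54s^2t + 243st^2 − 15s + 6s^2 − 27st + 360t^2 − 144st^2 + 648t^3    [distributive law]
= −328t + 268st − 360t^2 + 40 − 31s − 54s^2t + 99st^2 + 6s^2 + 648t^3    [combine like terms]

−328t + 268st − 360t^2 + 40 − 31s − 54s^2t + 99st^2 + 6s^2 + 648t^3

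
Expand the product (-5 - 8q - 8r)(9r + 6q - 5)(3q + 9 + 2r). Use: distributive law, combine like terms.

(-5 - 8q - 8r)(9r + 6q - 5)(3q + 9 + 2r)
= (-45r - 30q + 25 - 72qr - 48q² + 40q - 72r² - 48qr + 40r)(3q + 9 + 2r)    [distributive law]
= (-5r + 10q + 25 - 120qr - 48q² - 72r²)(3q + 9 + 2r)    [combine like terms]
= -15qr - 45r - 10r² + 30q² + 90q + 20qr + 75q + 225 + 50r - 360q²r - 1080qr - 240qr² - 144q³ - 432q² - 96q²r - 216qr² - 648r² - 144r³    [distributive law]
= -1075qr + 5r - 658r² - 402q² + 165q + 225 - 456q²r - 456qr² - 144q³ - 144r³    [combine like terms]

-1075qr + 5r - 658r² - 402q² + 165q + 225 - 456q²r - 456qr² - 144q³ - 144r³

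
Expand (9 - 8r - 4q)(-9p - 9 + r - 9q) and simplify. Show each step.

-81p - 81 + 81r - 45q + 72pr - 8r^2 + 68qr + 36pq + 36q^2

(9 - 8r - 4q)(-9p - 9 + r - 9q)
= -81p - 81 + 9r - 81q + 72pr + 72r - 8r^2 + 72qr + 36pq + 36q - 4qr + 36q^2    [distributive law]
= -81p - 81 + 81r - 45q + 72pr - 8r^2 + 68qr + 36pq + 36q^2    [combine like terms]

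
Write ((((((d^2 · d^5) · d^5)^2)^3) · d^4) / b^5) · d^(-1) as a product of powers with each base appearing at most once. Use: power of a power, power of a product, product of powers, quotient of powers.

b^(-5)d^75

((((((d^2 · d^5) · d^5)^2)^3) · d^4) / b^5) · d^(-1)
= (((((d^2 · d^5) · d^5)^6) · d^4) / b^5) · d^(-1)    [power of a power]
= (((((d^2 · d^5)^6) · ((d^5)^6)) · d^4) / b^5) · d^(-1)    [power of a product]
= ((((((d^2)^6) · ((d^5)^6)) · ((d^5)^6)) · d^4) / b^5) · d^(-1)    [power of a product]
= ((((d^12 · ((d^5)^6)) · ((d^5)^6)) · d^4) / b^5) · d^(-1)    [power of a power]
= ((((d^12 · d^30) · ((d^5)^6)) · d^4) / b^5) · d^(-1)    [power of a power]
= (((d^42 · ((d^5)^6)) · d^4) / b^5) · d^(-1)    [product of powers]
= (((d^42 · d^30) · d^4) / b^5) · d^(-1)    [power of a power]
= ((d^72 · d^4) / b^5) · d^(-1)    [product of powers]
= (d^76 / b^5) · d^(-1)    [product of powers]
= b^(-5)d^75    [quotient of powers; product of powers]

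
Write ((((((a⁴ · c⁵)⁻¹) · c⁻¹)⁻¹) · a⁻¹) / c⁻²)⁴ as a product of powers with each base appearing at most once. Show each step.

((((((a⁴ · c⁵)⁻¹) · c⁻¹)⁻¹) · a⁻¹) / c⁻²)⁴
= ((((((a⁴ · c⁵)⁻¹) · c⁻¹)⁻¹) · a⁻¹)⁴) / ((c⁻²)⁴)    [power of a quotient]
= ((((((a⁴ · c⁵)⁻¹) · c⁻¹)⁻¹)⁴) · ((a⁻¹)⁴)) / ((c⁻²)⁴)    [power of a product]
= (((((a⁴ · c⁵)⁻¹) · c⁻¹)⁻⁴) · ((a⁻¹)⁴)) / ((c⁻²)⁴)    [power of a power]
= (((((a⁴ · c⁵)⁻¹)⁻⁴) · ((c⁻¹)⁻⁴)) · ((a⁻¹)⁴)) / ((c⁻²)⁴)    [power of a product]
= ((((a⁴ · c⁵)⁴) · ((c⁻¹)⁻⁴)) · ((a⁻¹)⁴)) / ((c⁻²)⁴)    [power of a power]
= (((((a⁴)⁴) · ((c⁵)⁴)) · ((c⁻¹)⁻⁴)) · ((a⁻¹)⁴)) / ((c⁻²)⁴)    [power of a product]
= (((a¹⁶ · ((c⁵)⁴)) · ((c⁻¹)⁻⁴)) · ((a⁻¹)⁴)) / ((c⁻²)⁴)    [power of a power]
= (((a¹⁶ · c²⁰) · ((c⁻¹)⁻⁴)) · ((a⁻¹)⁴)) / ((c⁻²)⁴)    [power of a power]
= (((a¹⁶ · c²⁰) · c⁴) · ((a⁻¹)⁴)) / ((c⁻²)⁴)    [power of a power]
= (((a¹⁶ · c²⁰) · c⁴) · a⁻⁴) / ((c⁻²)⁴)    [power of a power]
= (((a¹⁶ · c²⁰) · c⁴) · a⁻⁴) / c⁻⁸    [power of a power]
= a¹²c³²    [quotient of powers; product of powers]

a¹²c³²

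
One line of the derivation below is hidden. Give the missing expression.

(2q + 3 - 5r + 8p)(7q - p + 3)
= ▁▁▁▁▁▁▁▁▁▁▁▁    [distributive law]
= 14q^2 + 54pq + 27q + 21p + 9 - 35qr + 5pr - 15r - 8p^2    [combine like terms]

Applying distributive law to the line above:

14q^2 - 2pq + 6q + 21q - 3p + 9 - 35qr + 5pr - 15r + 56pq - 8p^2 + 24p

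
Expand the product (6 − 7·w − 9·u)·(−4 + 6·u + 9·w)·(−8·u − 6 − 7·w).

−240·u + 144 − 324·w − 252·u^2 − 422·u·w − 196·w^2 + 1362·u^2·w + 1365·u·w^2 + 441·w^3 + 432·u^3

(6 − 7·w − 9·u)·(−4 + 6·u + 9·w)·(−8·u − 6 − 7·w)
= (−24 + 36·u + 54·w + 28·w − 42·u·w − 63·w^2 + 36·u − 54·u^2 − 81·u·w)·(−8·u − 6 − 7·w)    [distributive law]
= (−24 + 72·u + 82·w − 123·u·w − 63·w^2 − 54·u^2)·(−8·u − 6 − 7·w)    [combine like terms]
= 192·u + 144 + 168·w − 576·u^2 − 432·u − 504·u·w − 656·u·w − 492·w − 574·w^2 + 984·u^2·w + 738·u·w + 861·u·w^2 + 504·u·w^2 + 378·w^2 + 441·w^3 + 432·u^3 + 324·u^2 + 378·u^2·w    [distributive law]
= −240·u + 144 − 324·w − 252·u^2 − 422·u·w − 196·w^2 + 1362·u^2·w + 1365·u·w^2 + 441·w^3 + 432·u^3    [combine like terms]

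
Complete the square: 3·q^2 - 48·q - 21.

3(q - 8)^2 - 213

3·q^2 - 48·q - 21
= 3(q^2 - 16·q) - 21    [factor out 3 from the q-terms]
= 3(q^2 - 16·q + 64 - 64) - 21    [add and subtract 64 inside the bracket]
= 3(q - 8)^2 - 192 - 21    [perfect-square identity]
= 3(q - 8)^2 - 213    [combine constants]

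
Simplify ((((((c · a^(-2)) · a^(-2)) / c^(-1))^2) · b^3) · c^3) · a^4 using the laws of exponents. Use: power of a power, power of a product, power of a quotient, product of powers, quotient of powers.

((((((c · a^(-2)) · a^(-2)) / c^(-1))^2) · b^3) · c^3) · a^4
= ((((((c · a^(-2)) · a^(-2))^2) / ((c^(-1))^2)) · b^3) · c^3) · a^4    [power of a quotient]
= ((((((c · a^(-2))^2) · ((a^(-2))^2)) / ((c^(-1))^2)) · b^3) · c^3) · a^4    [power of a product]
= ((((((c^2) · ((a^(-2))^2)) · ((a^(-2))^2)) / ((c^(-1))^2)) · b^3) · c^3) · a^4    [power of a product]
= (((((c^2 · a^(-4)) · ((a^(-2))^2)) / ((c^(-1))^2)) · b^3) · c^3) · a^4    [power of a power]
= (((((c^2 · a^(-4)) · a^(-4)) / ((c^(-1))^2)) · b^3) · c^3) · a^4    [power of a power]
= (((((c^2 · a^(-4)) · a^(-4)) / c^(-2)) · b^3) · c^3) · a^4    [power of a power]
= a^(-4)b^3c^7    [quotient of powers; product of powers]

a^(-4)b^3c^7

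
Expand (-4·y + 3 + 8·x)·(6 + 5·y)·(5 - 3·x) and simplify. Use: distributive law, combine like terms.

-45·y + 227·x·y - 100·y² + 60·x·y² + 90 + 186·x - 144·x² - 120·x²·y

(-4·y + 3 + 8·x)·(6 + 5·y)·(5 - 3·x)
= (-24·y - 20·y² + 18 + 15·y + 48·x + 40·x·y)·(5 - 3·x)    [distributive law]
= (-9·y - 20·y² + 18 + 48·x + 40·x·y)·(5 - 3·x)    [combine like terms]
= -45·y + 27·x·y - 100·y² + 60·x·y² + 90 - 54·x + 240·x - 144·x² + 200·x·y - 120·x²·y    [distributive law]
= -45·y + 227·x·y - 100·y² + 60·x·y² + 90 + 186·x - 144·x² - 120·x²·y    [combine like terms]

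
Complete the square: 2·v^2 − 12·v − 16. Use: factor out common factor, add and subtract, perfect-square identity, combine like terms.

2·v^2 − 12·v − 16
= 2(v^2 − 6·v) − 16    [factor out 2 from the v-terms]
= 2(v^2 − 6·v + 9 − 9) − 16    [add and subtract 9 inside the bracket]
= 2(v − 3)^2 − 18 − 16    [perfect-square identity]
= 2(v − 3)^2 − 34    [combine constants]

2(v − 3)^2 − 34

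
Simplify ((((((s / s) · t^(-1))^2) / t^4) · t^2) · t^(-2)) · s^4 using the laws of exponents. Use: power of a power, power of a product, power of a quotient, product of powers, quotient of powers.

s^4t^(-6)

((((((s / s) · t^(-1))^2) / t^4) · t^2) · t^(-2)) · s^4
= ((((((s / s)^2) · ((t^(-1))^2)) / t^4) · t^2) · t^(-2)) · s^4    [power of a product]
= ((((((s^2) / (s^2)) · ((t^(-1))^2)) / t^4) · t^2) · t^(-2)) · s^4    [power of a quotient]
= ((((s^0 · ((t^(-1))^2)) / t^4) · t^2) · t^(-2)) · s^4    [quotient of powers]
= ((((s^0 · t^(-2)) / t^4) · t^2) · t^(-2)) · s^4    [power of a power]
= s^4t^(-6)    [quotient of powers; product of powers]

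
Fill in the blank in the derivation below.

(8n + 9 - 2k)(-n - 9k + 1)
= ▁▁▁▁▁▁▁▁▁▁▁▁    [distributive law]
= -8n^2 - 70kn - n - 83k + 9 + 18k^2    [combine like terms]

After distributive law, the bracketed line is:

-8n^2 - 72kn + 8n - 9n - 81k + 9 + 2kn + 18k^2 - 2k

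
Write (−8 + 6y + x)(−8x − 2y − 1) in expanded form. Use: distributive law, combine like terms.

63x + 10y + 8 − 50xy − 12y^2 − 8x^2

(−8 + 6y + x)(−8x − 2y − 1)
= 64x + 16y + 8 − 48xy − 12y^2 − 6y − 8x^2 − 2xy − x    [distributive law]
= 63x + 10y + 8 − 50xy − 12y^2 − 8x^2    [combine like terms]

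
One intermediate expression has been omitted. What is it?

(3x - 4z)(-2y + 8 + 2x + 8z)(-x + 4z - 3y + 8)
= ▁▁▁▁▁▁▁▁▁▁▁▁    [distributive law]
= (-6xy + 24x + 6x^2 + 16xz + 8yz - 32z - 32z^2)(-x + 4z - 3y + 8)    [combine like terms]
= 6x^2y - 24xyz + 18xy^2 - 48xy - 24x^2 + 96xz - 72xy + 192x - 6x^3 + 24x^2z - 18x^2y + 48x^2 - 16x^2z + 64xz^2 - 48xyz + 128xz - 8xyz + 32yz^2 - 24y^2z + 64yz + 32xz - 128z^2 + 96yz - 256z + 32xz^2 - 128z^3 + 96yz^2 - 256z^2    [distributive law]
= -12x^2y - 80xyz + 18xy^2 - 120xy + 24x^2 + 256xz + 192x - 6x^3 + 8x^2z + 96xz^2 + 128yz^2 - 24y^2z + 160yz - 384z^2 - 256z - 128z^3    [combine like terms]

After distributive law, the bracketed line is:

(-6xy + 24x + 6x^2 + 24xz + 8yz - 32z - 8xz - 32z^2)(-x + 4z - 3y + 8)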